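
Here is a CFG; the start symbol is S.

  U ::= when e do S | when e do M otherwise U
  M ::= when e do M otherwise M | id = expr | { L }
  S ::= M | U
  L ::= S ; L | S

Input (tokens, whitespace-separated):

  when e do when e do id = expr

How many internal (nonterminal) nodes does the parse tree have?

6

[S [U when e do [S [U when e do [S [M id = expr]]]]]]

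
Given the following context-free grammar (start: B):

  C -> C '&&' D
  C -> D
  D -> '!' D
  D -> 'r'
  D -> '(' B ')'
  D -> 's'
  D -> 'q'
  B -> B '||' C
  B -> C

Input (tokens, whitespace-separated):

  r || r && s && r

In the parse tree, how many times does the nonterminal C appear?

4

[B [B [C [D r]]] || [C [C [C [D r]] && [D s]] && [D r]]]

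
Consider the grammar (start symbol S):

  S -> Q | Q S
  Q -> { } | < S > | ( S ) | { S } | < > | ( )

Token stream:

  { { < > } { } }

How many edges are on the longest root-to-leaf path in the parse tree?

[S [Q { [S [Q { [S [Q < >]] }] [S [Q { }]]] }]]

6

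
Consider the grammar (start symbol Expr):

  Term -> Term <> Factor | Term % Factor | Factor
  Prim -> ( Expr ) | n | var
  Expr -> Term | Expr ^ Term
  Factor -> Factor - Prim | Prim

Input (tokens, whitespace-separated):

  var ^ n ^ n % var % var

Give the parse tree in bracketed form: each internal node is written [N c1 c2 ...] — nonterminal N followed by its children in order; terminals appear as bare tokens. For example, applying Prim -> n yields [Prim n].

[Expr [Expr [Expr [Term [Factor [Prim var]]]] ^ [Term [Factor [Prim n]]]] ^ [Term [Term [Term [Factor [Prim n]]] % [Factor [Prim var]]] % [Factor [Prim var]]]]

Expr
Expr ^ Term
Expr ^ Term ^ Term
Term ^ Term ^ Term
Factor ^ Term ^ Term
Prim ^ Term ^ Term
var ^ Term ^ Term
var ^ Factor ^ Term
var ^ Prim ^ Term
var ^ n ^ Term
var ^ n ^ Term % Factor
var ^ n ^ Term % Factor % Factor
var ^ n ^ Factor % Factor % Factor
var ^ n ^ Prim % Factor % Factor
var ^ n ^ n % Factor % Factor
var ^ n ^ n % Prim % Factor
var ^ n ^ n % var % Factor
var ^ n ^ n % var % Prim
var ^ n ^ n % var % var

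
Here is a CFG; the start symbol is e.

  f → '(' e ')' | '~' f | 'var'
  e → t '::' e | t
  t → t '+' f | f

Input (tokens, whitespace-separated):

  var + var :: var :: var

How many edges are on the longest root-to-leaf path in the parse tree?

[e [t [t [f var]] + [f var]] :: [e [t [f var]] :: [e [t [f var]]]]]

5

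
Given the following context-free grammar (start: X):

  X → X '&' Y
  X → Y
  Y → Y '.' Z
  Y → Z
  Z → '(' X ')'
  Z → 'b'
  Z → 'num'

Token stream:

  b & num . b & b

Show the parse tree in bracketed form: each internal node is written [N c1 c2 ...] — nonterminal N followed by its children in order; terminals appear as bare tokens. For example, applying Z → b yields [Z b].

X
X & Y
X & Y & Y
Y & Y & Y
Z & Y & Y
b & Y & Y
b & Y . Z & Y
b & Z . Z & Y
b & num . Z & Y
b & num . b & Y
b & num . b & Z
b & num . b & b

[X [X [X [Y [Z b]]] & [Y [Y [Z num]] . [Z b]]] & [Y [Z b]]]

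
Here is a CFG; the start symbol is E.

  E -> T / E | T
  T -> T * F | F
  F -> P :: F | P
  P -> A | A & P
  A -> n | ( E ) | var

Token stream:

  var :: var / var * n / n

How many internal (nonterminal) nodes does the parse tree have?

22

[E [T [F [P [A var]] :: [F [P [A var]]]]] / [E [T [T [F [P [A var]]]] * [F [P [A n]]]] / [E [T [F [P [A n]]]]]]]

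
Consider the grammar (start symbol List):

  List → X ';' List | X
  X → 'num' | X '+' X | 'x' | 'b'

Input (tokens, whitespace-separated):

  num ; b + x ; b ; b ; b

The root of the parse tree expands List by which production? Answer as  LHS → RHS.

[List [X num] ; [List [X [X b] + [X x]] ; [List [X b] ; [List [X b] ; [List [X b]]]]]]

List → X ';' List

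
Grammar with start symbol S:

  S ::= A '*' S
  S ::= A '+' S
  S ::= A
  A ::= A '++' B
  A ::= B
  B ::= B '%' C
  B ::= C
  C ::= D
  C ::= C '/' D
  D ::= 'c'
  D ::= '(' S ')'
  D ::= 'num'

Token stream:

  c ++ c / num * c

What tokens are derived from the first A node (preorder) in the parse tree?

[S [A [A [B [C [D c]]]] ++ [B [C [C [D c]] / [D num]]]] * [S [A [B [C [D c]]]]]]

c ++ c / num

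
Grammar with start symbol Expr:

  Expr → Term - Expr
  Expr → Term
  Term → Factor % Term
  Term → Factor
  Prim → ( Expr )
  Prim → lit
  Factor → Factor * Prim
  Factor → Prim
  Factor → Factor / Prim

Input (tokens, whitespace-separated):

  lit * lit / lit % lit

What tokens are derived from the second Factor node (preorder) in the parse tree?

[Expr [Term [Factor [Factor [Factor [Prim lit]] * [Prim lit]] / [Prim lit]] % [Term [Factor [Prim lit]]]]]

lit * lit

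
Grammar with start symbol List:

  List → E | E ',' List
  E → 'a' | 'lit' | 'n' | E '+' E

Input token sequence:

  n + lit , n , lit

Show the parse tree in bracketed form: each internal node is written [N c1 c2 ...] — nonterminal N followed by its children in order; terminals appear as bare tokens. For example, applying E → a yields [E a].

List
E , List
E + E , List
n + E , List
n + lit , List
n + lit , E , List
n + lit , n , List
n + lit , n , E
n + lit , n , lit

[List [E [E n] + [E lit]] , [List [E n] , [List [E lit]]]]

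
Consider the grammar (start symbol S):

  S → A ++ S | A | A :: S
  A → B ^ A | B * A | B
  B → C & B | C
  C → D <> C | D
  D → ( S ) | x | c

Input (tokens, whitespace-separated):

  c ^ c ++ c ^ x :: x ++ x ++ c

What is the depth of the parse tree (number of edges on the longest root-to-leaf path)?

[S [A [B [C [D c]]] ^ [A [B [C [D c]]]]] ++ [S [A [B [C [D c]]] ^ [A [B [C [D x]]]]] :: [S [A [B [C [D x]]]] ++ [S [A [B [C [D x]]]] ++ [S [A [B [C [D c]]]]]]]]]

9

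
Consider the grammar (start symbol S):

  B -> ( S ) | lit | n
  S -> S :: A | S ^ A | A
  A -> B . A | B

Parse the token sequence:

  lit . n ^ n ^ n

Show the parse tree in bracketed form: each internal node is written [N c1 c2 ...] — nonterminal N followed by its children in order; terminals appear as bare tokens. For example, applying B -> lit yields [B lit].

[S [S [S [A [B lit] . [A [B n]]]] ^ [A [B n]]] ^ [A [B n]]]

S
S ^ A
S ^ A ^ A
A ^ A ^ A
B . A ^ A ^ A
lit . A ^ A ^ A
lit . B ^ A ^ A
lit . n ^ A ^ A
lit . n ^ B ^ A
lit . n ^ n ^ A
lit . n ^ n ^ B
lit . n ^ n ^ n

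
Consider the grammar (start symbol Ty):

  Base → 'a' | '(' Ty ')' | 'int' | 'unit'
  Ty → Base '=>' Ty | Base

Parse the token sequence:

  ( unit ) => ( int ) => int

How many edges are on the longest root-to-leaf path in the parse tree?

[Ty [Base ( [Ty [Base unit]] )] => [Ty [Base ( [Ty [Base int]] )] => [Ty [Base int]]]]

5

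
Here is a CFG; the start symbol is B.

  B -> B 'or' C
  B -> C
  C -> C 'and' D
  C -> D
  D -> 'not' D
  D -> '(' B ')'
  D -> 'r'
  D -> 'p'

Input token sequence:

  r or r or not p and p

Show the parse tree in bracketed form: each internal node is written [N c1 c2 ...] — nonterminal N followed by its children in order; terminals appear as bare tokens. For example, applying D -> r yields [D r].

[B [B [B [C [D r]]] or [C [D r]]] or [C [C [D not [D p]]] and [D p]]]

B
B or C
B or C or C
C or C or C
D or C or C
r or C or C
r or D or C
r or r or C
r or r or C and D
r or r or D and D
r or r or not D and D
r or r or not p and D
r or r or not p and p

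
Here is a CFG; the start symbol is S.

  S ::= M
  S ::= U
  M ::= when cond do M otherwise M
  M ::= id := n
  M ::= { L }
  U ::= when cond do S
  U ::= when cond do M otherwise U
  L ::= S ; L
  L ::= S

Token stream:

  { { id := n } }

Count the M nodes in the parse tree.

[S [M { [L [S [M { [L [S [M id := n]]] }]]] }]]

3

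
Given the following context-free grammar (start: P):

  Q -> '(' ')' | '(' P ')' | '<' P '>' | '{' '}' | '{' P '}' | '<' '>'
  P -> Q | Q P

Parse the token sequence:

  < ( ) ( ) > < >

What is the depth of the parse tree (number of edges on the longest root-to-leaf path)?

[P [Q < [P [Q ( )] [P [Q ( )]]] >] [P [Q < >]]]

5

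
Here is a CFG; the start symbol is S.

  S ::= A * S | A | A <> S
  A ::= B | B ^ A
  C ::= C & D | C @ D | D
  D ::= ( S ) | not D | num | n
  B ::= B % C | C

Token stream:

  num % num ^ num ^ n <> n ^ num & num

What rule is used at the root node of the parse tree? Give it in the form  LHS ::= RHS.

[S [A [B [B [C [D num]]] % [C [D num]]] ^ [A [B [C [D num]]] ^ [A [B [C [D n]]]]]] <> [S [A [B [C [D n]]] ^ [A [B [C [C [D num]] & [D num]]]]]]]

S ::= A <> S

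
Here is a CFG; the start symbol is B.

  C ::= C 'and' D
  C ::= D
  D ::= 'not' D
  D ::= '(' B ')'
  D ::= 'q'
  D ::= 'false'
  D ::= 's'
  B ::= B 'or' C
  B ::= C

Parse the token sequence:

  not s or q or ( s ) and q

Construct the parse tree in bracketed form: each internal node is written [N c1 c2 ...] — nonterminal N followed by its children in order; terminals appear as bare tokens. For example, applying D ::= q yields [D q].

B
B or C
B or C or C
C or C or C
D or C or C
not D or C or C
not s or C or C
not s or D or C
not s or q or C
not s or q or C and D
not s or q or D and D
not s or q or ( B ) and D
not s or q or ( C ) and D
not s or q or ( D ) and D
not s or q or ( s ) and D
not s or q or ( s ) and q

[B [B [B [C [D not [D s]]]] or [C [D q]]] or [C [C [D ( [B [C [D s]]] )]] and [D q]]]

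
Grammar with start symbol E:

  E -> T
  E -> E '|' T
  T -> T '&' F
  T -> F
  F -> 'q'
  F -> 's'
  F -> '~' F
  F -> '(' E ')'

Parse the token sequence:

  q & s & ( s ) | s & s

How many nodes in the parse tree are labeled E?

3

[E [E [T [T [T [F q]] & [F s]] & [F ( [E [T [F s]]] )]]] | [T [T [F s]] & [F s]]]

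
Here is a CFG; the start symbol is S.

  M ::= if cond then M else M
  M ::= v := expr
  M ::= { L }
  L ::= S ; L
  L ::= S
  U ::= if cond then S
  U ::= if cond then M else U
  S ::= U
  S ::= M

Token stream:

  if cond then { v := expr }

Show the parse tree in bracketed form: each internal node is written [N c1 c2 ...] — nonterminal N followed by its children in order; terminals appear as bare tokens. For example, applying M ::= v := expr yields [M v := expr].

S
U
if cond then S
if cond then M
if cond then { L }
if cond then { S }
if cond then { M }
if cond then { v := expr }

[S [U if cond then [S [M { [L [S [M v := expr]]] }]]]]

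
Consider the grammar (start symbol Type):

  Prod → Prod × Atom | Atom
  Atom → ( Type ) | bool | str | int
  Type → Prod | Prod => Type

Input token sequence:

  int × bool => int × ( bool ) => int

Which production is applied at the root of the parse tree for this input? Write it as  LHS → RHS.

[Type [Prod [Prod [Atom int]] × [Atom bool]] => [Type [Prod [Prod [Atom int]] × [Atom ( [Type [Prod [Atom bool]]] )]] => [Type [Prod [Atom int]]]]]

Type → Prod => Type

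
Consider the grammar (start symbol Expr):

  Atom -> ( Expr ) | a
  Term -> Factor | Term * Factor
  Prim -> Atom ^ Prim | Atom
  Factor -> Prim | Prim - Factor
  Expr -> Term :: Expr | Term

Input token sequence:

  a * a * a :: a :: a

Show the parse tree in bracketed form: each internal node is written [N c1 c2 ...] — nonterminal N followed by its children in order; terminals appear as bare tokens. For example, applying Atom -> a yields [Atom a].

Expr
Term :: Expr
Term * Factor :: Expr
Term * Factor * Factor :: Expr
Factor * Factor * Factor :: Expr
Prim * Factor * Factor :: Expr
Atom * Factor * Factor :: Expr
a * Factor * Factor :: Expr
a * Prim * Factor :: Expr
a * Atom * Factor :: Expr
a * a * Factor :: Expr
a * a * Prim :: Expr
a * a * Atom :: Expr
a * a * a :: Expr
a * a * a :: Term :: Expr
a * a * a :: Factor :: Expr
a * a * a :: Prim :: Expr
a * a * a :: Atom :: Expr
a * a * a :: a :: Expr
a * a * a :: a :: Term
a * a * a :: a :: Factor
a * a * a :: a :: Prim
a * a * a :: a :: Atom
a * a * a :: a :: a

[Expr [Term [Term [Term [Factor [Prim [Atom a]]]] * [Factor [Prim [Atom a]]]] * [Factor [Prim [Atom a]]]] :: [Expr [Term [Factor [Prim [Atom a]]]] :: [Expr [Term [Factor [Prim [Atom a]]]]]]]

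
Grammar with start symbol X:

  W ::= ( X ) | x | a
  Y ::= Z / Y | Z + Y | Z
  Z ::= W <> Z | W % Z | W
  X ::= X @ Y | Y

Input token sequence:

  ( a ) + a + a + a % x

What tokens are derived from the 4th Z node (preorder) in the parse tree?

a

[X [Y [Z [W ( [X [Y [Z [W a]]]] )]] + [Y [Z [W a]] + [Y [Z [W a]] + [Y [Z [W a] % [Z [W x]]]]]]]]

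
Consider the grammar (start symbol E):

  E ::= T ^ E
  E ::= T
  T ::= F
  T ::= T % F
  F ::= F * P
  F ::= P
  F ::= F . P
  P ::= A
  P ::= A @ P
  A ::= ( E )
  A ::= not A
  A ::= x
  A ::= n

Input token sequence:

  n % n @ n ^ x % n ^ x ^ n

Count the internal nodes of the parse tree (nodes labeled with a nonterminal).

30

[E [T [T [F [P [A n]]]] % [F [P [A n] @ [P [A n]]]]] ^ [E [T [T [F [P [A x]]]] % [F [P [A n]]]] ^ [E [T [F [P [A x]]]] ^ [E [T [F [P [A n]]]]]]]]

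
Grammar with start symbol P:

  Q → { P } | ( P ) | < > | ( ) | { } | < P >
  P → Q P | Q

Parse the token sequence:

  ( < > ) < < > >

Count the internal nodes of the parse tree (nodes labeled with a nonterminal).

[P [Q ( [P [Q < >]] )] [P [Q < [P [Q < >]] >]]]

8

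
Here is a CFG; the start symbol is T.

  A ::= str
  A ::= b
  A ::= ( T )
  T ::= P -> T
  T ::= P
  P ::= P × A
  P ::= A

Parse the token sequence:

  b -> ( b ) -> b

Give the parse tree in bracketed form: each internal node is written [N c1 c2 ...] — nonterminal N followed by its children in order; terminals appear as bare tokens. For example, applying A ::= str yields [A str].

[T [P [A b]] -> [T [P [A ( [T [P [A b]]] )]] -> [T [P [A b]]]]]

T
P -> T
A -> T
b -> T
b -> P -> T
b -> A -> T
b -> ( T ) -> T
b -> ( P ) -> T
b -> ( A ) -> T
b -> ( b ) -> T
b -> ( b ) -> P
b -> ( b ) -> A
b -> ( b ) -> b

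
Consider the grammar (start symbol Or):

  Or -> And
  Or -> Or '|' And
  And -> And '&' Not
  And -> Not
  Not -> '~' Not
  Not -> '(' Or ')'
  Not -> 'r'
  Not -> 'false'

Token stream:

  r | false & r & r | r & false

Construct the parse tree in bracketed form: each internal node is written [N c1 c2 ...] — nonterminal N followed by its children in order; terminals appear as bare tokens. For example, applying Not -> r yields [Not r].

[Or [Or [Or [And [Not r]]] | [And [And [And [Not false]] & [Not r]] & [Not r]]] | [And [And [Not r]] & [Not false]]]

Or
Or | And
Or | And | And
And | And | And
Not | And | And
r | And | And
r | And & Not | And
r | And & Not & Not | And
r | Not & Not & Not | And
r | false & Not & Not | And
r | false & r & Not | And
r | false & r & r | And
r | false & r & r | And & Not
r | false & r & r | Not & Not
r | false & r & r | r & Not
r | false & r & r | r & false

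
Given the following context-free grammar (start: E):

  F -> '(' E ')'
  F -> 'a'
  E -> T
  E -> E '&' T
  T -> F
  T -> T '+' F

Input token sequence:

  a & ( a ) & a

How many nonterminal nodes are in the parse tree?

[E [E [E [T [F a]]] & [T [F ( [E [T [F a]]] )]]] & [T [F a]]]

12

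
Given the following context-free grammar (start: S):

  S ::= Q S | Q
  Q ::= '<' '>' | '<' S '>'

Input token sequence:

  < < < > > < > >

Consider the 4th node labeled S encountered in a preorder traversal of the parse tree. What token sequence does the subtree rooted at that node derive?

[S [Q < [S [Q < [S [Q < >]] >] [S [Q < >]]] >]]

< >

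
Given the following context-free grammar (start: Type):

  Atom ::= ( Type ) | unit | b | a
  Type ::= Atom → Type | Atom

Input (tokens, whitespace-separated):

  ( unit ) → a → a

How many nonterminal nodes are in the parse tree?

8

[Type [Atom ( [Type [Atom unit]] )] → [Type [Atom a] → [Type [Atom a]]]]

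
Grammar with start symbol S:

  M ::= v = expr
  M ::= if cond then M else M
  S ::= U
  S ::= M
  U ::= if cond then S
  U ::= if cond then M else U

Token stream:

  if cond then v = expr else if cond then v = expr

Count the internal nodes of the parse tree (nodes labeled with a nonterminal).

[S [U if cond then [M v = expr] else [U if cond then [S [M v = expr]]]]]

6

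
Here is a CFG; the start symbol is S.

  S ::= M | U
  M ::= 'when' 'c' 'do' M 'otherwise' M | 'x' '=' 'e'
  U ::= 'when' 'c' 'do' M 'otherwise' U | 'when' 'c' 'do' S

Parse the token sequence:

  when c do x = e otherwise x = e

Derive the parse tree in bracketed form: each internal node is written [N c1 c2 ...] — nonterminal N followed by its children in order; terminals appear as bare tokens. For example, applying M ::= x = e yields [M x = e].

S
M
when c do M otherwise M
when c do x = e otherwise M
when c do x = e otherwise x = e

[S [M when c do [M x = e] otherwise [M x = e]]]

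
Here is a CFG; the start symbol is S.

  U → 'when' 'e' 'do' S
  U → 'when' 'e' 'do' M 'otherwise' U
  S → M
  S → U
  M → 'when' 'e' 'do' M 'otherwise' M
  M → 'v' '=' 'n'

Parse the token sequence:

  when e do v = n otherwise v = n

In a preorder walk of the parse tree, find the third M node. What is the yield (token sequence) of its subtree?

v = n

[S [M when e do [M v = n] otherwise [M v = n]]]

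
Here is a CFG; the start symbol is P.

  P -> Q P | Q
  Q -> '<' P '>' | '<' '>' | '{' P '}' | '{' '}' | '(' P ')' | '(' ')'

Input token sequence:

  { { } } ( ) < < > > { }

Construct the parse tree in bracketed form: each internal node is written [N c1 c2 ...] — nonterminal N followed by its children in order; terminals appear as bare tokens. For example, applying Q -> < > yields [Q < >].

[P [Q { [P [Q { }]] }] [P [Q ( )] [P [Q < [P [Q < >]] >] [P [Q { }]]]]]

P
Q P
{ P } P
{ Q } P
{ { } } P
{ { } } Q P
{ { } } ( ) P
{ { } } ( ) Q P
{ { } } ( ) < P > P
{ { } } ( ) < Q > P
{ { } } ( ) < < > > P
{ { } } ( ) < < > > Q
{ { } } ( ) < < > > { }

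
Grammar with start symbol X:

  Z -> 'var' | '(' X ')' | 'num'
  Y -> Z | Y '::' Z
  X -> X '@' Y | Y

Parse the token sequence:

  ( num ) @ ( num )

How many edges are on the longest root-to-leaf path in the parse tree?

7

[X [X [Y [Z ( [X [Y [Z num]]] )]]] @ [Y [Z ( [X [Y [Z num]]] )]]]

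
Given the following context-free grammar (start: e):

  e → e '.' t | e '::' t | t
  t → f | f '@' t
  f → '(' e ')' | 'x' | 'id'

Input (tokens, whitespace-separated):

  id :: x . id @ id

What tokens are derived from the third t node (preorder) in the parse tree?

id @ id

[e [e [e [t [f id]]] :: [t [f x]]] . [t [f id] @ [t [f id]]]]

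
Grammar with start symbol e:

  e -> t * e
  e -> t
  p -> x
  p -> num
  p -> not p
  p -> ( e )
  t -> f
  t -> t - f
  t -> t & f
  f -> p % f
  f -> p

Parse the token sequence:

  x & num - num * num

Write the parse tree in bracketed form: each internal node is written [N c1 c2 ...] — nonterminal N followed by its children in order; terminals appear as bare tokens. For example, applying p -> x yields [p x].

[e [t [t [t [f [p x]]] & [f [p num]]] - [f [p num]]] * [e [t [f [p num]]]]]

e
t * e
t - f * e
t & f - f * e
f & f - f * e
p & f - f * e
x & f - f * e
x & p - f * e
x & num - f * e
x & num - p * e
x & num - num * e
x & num - num * t
x & num - num * f
x & num - num * p
x & num - num * num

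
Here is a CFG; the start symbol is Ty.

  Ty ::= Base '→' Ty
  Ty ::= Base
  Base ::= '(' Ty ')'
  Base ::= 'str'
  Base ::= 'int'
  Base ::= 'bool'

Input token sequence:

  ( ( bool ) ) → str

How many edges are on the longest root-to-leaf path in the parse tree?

[Ty [Base ( [Ty [Base ( [Ty [Base bool]] )]] )] → [Ty [Base str]]]

6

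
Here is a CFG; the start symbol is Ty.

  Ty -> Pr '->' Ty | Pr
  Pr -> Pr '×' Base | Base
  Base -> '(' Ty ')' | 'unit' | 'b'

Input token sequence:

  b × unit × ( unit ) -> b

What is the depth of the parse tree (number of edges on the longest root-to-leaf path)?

[Ty [Pr [Pr [Pr [Base b]] × [Base unit]] × [Base ( [Ty [Pr [Base unit]]] )]] -> [Ty [Pr [Base b]]]]

6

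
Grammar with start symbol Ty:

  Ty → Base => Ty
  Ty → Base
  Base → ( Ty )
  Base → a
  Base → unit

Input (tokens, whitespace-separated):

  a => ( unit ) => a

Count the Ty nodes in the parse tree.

4

[Ty [Base a] => [Ty [Base ( [Ty [Base unit]] )] => [Ty [Base a]]]]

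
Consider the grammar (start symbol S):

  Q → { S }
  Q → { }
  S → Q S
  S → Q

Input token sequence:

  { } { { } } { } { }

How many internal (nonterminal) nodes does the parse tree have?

10

[S [Q { }] [S [Q { [S [Q { }]] }] [S [Q { }] [S [Q { }]]]]]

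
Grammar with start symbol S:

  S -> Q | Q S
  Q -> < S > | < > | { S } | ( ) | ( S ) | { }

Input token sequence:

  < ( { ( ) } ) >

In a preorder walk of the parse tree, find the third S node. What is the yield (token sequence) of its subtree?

[S [Q < [S [Q ( [S [Q { [S [Q ( )]] }]] )]] >]]

{ ( ) }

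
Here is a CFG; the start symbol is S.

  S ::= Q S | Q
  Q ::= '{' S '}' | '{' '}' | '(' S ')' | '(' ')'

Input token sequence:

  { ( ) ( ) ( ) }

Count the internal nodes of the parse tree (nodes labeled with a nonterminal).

[S [Q { [S [Q ( )] [S [Q ( )] [S [Q ( )]]]] }]]

8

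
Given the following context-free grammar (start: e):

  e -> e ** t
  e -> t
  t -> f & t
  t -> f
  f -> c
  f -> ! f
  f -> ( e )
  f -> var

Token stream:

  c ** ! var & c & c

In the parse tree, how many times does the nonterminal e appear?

2

[e [e [t [f c]]] ** [t [f ! [f var]] & [t [f c] & [t [f c]]]]]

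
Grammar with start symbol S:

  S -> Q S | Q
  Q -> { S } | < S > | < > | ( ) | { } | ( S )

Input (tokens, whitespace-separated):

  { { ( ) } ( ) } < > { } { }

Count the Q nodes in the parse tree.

7

[S [Q { [S [Q { [S [Q ( )]] }] [S [Q ( )]]] }] [S [Q < >] [S [Q { }] [S [Q { }]]]]]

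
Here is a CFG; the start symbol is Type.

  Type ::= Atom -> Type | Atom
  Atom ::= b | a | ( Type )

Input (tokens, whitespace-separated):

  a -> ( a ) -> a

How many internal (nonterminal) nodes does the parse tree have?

[Type [Atom a] -> [Type [Atom ( [Type [Atom a]] )] -> [Type [Atom a]]]]

8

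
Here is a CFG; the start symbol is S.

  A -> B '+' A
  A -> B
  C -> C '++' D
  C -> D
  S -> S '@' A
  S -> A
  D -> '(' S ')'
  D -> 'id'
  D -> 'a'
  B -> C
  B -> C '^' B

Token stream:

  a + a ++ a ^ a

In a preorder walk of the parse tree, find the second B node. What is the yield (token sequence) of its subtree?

a ++ a ^ a

[S [A [B [C [D a]]] + [A [B [C [C [D a]] ++ [D a]] ^ [B [C [D a]]]]]]]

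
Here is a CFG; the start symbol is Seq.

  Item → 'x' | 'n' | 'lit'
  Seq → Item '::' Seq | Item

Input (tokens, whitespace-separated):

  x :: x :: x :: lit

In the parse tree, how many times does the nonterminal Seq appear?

4

[Seq [Item x] :: [Seq [Item x] :: [Seq [Item x] :: [Seq [Item lit]]]]]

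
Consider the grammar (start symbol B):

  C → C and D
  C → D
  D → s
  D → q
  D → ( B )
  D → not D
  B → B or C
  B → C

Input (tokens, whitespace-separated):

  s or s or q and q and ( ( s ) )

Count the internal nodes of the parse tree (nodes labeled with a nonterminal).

[B [B [B [C [D s]]] or [C [D s]]] or [C [C [C [D q]] and [D q]] and [D ( [B [C [D ( [B [C [D s]]] )]]] )]]]

19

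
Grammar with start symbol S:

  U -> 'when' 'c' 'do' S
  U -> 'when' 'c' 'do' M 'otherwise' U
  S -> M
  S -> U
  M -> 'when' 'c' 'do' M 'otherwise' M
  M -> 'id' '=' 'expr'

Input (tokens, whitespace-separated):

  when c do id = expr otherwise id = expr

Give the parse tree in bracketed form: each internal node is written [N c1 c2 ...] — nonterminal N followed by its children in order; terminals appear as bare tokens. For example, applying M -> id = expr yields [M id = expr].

[S [M when c do [M id = expr] otherwise [M id = expr]]]

S
M
when c do M otherwise M
when c do id = expr otherwise M
when c do id = expr otherwise id = expr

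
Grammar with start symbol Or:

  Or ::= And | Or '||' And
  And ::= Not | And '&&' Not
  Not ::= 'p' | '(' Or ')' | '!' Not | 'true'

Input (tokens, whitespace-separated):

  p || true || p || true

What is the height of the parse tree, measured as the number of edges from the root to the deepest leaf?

6

[Or [Or [Or [Or [And [Not p]]] || [And [Not true]]] || [And [Not p]]] || [And [Not true]]]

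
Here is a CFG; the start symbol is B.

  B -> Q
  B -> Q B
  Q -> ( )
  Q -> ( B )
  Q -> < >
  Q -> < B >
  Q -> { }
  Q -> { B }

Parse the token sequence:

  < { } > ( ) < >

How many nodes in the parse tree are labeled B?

4

[B [Q < [B [Q { }]] >] [B [Q ( )] [B [Q < >]]]]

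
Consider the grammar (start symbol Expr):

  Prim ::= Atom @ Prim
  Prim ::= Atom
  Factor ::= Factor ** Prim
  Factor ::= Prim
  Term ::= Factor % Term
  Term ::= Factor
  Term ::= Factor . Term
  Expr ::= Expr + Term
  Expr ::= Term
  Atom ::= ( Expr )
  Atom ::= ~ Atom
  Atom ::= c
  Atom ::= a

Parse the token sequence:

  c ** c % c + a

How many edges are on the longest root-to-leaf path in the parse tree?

7

[Expr [Expr [Term [Factor [Factor [Prim [Atom c]]] ** [Prim [Atom c]]] % [Term [Factor [Prim [Atom c]]]]]] + [Term [Factor [Prim [Atom a]]]]]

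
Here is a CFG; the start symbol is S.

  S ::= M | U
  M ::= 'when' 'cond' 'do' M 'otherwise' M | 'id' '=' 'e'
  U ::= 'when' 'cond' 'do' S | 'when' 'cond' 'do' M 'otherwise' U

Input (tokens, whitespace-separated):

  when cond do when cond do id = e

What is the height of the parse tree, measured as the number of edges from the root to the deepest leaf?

[S [U when cond do [S [U when cond do [S [M id = e]]]]]]

6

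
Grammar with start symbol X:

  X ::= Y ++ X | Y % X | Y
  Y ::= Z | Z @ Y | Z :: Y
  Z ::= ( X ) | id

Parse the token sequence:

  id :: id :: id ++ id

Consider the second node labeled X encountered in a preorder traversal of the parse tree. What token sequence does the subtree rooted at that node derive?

id

[X [Y [Z id] :: [Y [Z id] :: [Y [Z id]]]] ++ [X [Y [Z id]]]]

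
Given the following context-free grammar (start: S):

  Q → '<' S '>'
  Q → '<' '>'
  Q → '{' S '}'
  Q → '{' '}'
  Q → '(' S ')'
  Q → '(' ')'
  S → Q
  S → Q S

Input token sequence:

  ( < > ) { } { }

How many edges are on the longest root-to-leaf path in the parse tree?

4

[S [Q ( [S [Q < >]] )] [S [Q { }] [S [Q { }]]]]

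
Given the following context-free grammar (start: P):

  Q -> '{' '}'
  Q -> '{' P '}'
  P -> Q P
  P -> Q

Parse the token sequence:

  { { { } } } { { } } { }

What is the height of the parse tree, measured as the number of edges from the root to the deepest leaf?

[P [Q { [P [Q { [P [Q { }]] }]] }] [P [Q { [P [Q { }]] }] [P [Q { }]]]]

6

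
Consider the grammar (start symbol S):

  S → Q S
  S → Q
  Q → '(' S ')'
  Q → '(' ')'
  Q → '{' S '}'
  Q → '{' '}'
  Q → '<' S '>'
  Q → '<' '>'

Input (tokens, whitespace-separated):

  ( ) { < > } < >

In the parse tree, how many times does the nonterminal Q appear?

4

[S [Q ( )] [S [Q { [S [Q < >]] }] [S [Q < >]]]]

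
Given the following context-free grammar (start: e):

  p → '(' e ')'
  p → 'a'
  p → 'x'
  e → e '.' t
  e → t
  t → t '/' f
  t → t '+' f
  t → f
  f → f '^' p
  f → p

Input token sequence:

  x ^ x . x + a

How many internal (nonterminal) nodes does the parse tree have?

13

[e [e [t [f [f [p x]] ^ [p x]]]] . [t [t [f [p x]]] + [f [p a]]]]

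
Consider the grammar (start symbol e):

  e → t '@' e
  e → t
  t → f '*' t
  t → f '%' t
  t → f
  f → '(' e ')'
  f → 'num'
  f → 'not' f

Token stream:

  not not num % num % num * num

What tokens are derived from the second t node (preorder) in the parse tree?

num % num * num

[e [t [f not [f not [f num]]] % [t [f num] % [t [f num] * [t [f num]]]]]]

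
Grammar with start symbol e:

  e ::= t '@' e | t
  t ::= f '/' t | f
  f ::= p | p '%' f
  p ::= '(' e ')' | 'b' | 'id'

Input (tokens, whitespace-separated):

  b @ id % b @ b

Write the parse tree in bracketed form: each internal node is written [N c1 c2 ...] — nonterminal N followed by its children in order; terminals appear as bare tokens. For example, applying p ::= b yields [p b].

[e [t [f [p b]]] @ [e [t [f [p id] % [f [p b]]]] @ [e [t [f [p b]]]]]]

e
t @ e
f @ e
p @ e
b @ e
b @ t @ e
b @ f @ e
b @ p % f @ e
b @ id % f @ e
b @ id % p @ e
b @ id % b @ e
b @ id % b @ t
b @ id % b @ f
b @ id % b @ p
b @ id % b @ b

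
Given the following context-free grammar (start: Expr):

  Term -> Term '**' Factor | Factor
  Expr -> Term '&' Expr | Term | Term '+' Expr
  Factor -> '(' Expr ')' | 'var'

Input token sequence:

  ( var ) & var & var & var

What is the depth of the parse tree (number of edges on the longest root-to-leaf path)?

6

[Expr [Term [Factor ( [Expr [Term [Factor var]]] )]] & [Expr [Term [Factor var]] & [Expr [Term [Factor var]] & [Expr [Term [Factor var]]]]]]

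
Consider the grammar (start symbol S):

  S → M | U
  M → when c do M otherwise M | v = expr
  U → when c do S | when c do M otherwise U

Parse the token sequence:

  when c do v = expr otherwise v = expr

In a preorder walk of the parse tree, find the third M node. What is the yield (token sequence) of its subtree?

v = expr

[S [M when c do [M v = expr] otherwise [M v = expr]]]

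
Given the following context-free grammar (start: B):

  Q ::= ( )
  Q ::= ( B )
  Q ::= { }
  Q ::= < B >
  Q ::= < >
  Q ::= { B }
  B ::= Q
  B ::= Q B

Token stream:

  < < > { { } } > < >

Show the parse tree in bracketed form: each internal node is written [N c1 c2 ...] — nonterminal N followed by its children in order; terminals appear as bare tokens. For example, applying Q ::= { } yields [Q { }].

B
Q B
< B > B
< Q B > B
< < > B > B
< < > Q > B
< < > { B } > B
< < > { Q } > B
< < > { { } } > B
< < > { { } } > Q
< < > { { } } > < >

[B [Q < [B [Q < >] [B [Q { [B [Q { }]] }]]] >] [B [Q < >]]]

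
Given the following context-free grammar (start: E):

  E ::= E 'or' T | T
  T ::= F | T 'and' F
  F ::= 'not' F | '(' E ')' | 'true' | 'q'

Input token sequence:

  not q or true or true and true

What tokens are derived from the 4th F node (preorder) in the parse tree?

[E [E [E [T [F not [F q]]]] or [T [F true]]] or [T [T [F true]] and [F true]]]

true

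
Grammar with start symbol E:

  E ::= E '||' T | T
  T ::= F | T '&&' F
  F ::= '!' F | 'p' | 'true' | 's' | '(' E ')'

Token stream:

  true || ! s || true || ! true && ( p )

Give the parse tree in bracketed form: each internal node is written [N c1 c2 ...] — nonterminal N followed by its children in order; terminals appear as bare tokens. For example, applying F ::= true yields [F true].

E
E || T
E || T || T
E || T || T || T
T || T || T || T
F || T || T || T
true || T || T || T
true || F || T || T
true || ! F || T || T
true || ! s || T || T
true || ! s || F || T
true || ! s || true || T
true || ! s || true || T && F
true || ! s || true || F && F
true || ! s || true || ! F && F
true || ! s || true || ! true && F
true || ! s || true || ! true && ( E )
true || ! s || true || ! true && ( T )
true || ! s || true || ! true && ( F )
true || ! s || true || ! true && ( p )

[E [E [E [E [T [F true]]] || [T [F ! [F s]]]] || [T [F true]]] || [T [T [F ! [F true]]] && [F ( [E [T [F p]]] )]]]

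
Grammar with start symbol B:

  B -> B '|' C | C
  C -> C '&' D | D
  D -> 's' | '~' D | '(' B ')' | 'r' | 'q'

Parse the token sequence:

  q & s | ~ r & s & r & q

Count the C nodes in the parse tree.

[B [B [C [C [D q]] & [D s]]] | [C [C [C [C [D ~ [D r]]] & [D s]] & [D r]] & [D q]]]

6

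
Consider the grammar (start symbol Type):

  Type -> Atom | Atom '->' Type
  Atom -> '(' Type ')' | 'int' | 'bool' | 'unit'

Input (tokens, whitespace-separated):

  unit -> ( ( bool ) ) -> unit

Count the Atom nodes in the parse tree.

5

[Type [Atom unit] -> [Type [Atom ( [Type [Atom ( [Type [Atom bool]] )]] )] -> [Type [Atom unit]]]]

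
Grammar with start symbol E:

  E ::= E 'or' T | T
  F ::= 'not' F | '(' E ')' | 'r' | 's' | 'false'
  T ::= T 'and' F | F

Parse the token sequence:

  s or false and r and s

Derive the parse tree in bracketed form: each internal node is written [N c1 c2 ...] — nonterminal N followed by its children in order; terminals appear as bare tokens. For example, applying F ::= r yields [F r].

E
E or T
T or T
F or T
s or T
s or T and F
s or T and F and F
s or F and F and F
s or false and F and F
s or false and r and F
s or false and r and s

[E [E [T [F s]]] or [T [T [T [F false]] and [F r]] and [F s]]]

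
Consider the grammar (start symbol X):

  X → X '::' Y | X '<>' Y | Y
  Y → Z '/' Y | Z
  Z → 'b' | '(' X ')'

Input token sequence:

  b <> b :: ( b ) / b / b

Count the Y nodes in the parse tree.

6

[X [X [X [Y [Z b]]] <> [Y [Z b]]] :: [Y [Z ( [X [Y [Z b]]] )] / [Y [Z b] / [Y [Z b]]]]]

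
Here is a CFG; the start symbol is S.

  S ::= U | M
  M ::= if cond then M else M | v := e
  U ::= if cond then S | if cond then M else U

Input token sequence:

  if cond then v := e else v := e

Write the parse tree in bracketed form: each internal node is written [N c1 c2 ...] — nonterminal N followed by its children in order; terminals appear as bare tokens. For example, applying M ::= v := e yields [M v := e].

S
M
if cond then M else M
if cond then v := e else M
if cond then v := e else v := e

[S [M if cond then [M v := e] else [M v := e]]]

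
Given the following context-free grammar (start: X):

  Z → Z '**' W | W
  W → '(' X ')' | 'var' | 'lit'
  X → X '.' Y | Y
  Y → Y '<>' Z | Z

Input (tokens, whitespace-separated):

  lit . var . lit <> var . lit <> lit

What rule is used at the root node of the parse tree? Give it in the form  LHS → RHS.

[X [X [X [X [Y [Z [W lit]]]] . [Y [Z [W var]]]] . [Y [Y [Z [W lit]]] <> [Z [W var]]]] . [Y [Y [Z [W lit]]] <> [Z [W lit]]]]

X → X '.' Y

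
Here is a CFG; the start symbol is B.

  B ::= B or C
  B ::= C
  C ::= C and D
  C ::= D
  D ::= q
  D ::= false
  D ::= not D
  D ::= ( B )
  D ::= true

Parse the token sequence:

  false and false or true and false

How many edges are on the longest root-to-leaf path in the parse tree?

[B [B [C [C [D false]] and [D false]]] or [C [C [D true]] and [D false]]]

5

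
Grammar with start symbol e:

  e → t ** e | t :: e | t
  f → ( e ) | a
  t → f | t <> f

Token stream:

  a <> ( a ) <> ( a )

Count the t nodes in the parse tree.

5

[e [t [t [t [f a]] <> [f ( [e [t [f a]]] )]] <> [f ( [e [t [f a]]] )]]]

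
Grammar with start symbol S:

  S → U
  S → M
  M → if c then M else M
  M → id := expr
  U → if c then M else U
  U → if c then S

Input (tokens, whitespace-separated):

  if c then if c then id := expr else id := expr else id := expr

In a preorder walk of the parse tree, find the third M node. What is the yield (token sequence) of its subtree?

id := expr

[S [M if c then [M if c then [M id := expr] else [M id := expr]] else [M id := expr]]]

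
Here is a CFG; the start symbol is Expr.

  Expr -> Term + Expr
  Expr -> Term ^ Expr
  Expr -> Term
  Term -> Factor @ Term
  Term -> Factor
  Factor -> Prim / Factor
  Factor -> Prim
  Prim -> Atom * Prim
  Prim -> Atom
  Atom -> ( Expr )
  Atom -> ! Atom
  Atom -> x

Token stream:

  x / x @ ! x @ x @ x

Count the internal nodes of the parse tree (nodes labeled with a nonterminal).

[Expr [Term [Factor [Prim [Atom x]] / [Factor [Prim [Atom x]]]] @ [Term [Factor [Prim [Atom ! [Atom x]]]] @ [Term [Factor [Prim [Atom x]]] @ [Term [Factor [Prim [Atom x]]]]]]]]

21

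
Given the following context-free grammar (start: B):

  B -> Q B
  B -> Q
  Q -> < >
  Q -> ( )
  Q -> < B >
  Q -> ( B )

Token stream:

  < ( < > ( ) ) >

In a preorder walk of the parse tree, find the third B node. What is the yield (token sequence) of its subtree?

[B [Q < [B [Q ( [B [Q < >] [B [Q ( )]]] )]] >]]

< > ( )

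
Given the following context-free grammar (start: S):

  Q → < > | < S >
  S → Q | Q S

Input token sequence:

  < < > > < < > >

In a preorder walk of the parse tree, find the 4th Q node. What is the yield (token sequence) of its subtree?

[S [Q < [S [Q < >]] >] [S [Q < [S [Q < >]] >]]]

< >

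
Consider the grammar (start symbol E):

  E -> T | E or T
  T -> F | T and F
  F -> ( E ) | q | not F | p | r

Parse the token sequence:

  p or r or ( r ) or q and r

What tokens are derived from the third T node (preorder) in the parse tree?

[E [E [E [E [T [F p]]] or [T [F r]]] or [T [F ( [E [T [F r]]] )]]] or [T [T [F q]] and [F r]]]

( r )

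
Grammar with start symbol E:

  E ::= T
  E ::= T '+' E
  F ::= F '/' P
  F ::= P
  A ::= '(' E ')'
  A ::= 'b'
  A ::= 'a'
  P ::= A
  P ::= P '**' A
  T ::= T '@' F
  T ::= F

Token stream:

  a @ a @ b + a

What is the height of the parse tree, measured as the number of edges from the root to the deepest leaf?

[E [T [T [T [F [P [A a]]]] @ [F [P [A a]]]] @ [F [P [A b]]]] + [E [T [F [P [A a]]]]]]

7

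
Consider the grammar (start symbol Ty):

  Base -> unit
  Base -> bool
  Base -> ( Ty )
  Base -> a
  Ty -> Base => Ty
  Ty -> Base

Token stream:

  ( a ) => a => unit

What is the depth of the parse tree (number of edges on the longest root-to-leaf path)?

4

[Ty [Base ( [Ty [Base a]] )] => [Ty [Base a] => [Ty [Base unit]]]]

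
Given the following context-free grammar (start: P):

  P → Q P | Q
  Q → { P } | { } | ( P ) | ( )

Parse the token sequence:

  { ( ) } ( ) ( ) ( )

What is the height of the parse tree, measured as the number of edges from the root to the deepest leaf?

[P [Q { [P [Q ( )]] }] [P [Q ( )] [P [Q ( )] [P [Q ( )]]]]]

5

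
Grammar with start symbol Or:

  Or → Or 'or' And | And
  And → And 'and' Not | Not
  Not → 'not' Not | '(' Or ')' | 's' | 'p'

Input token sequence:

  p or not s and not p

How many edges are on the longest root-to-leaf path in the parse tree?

[Or [Or [And [Not p]]] or [And [And [Not not [Not s]]] and [Not not [Not p]]]]

5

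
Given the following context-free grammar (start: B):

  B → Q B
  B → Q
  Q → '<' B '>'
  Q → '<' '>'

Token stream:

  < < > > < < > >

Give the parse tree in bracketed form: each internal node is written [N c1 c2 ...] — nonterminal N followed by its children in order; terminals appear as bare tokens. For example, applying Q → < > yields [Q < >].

[B [Q < [B [Q < >]] >] [B [Q < [B [Q < >]] >]]]

B
Q B
< B > B
< Q > B
< < > > B
< < > > Q
< < > > < B >
< < > > < Q >
< < > > < < > >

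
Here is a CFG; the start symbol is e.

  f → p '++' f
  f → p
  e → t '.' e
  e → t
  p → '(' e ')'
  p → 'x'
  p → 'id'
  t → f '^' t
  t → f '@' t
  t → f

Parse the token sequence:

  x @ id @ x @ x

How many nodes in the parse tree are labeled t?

4

[e [t [f [p x]] @ [t [f [p id]] @ [t [f [p x]] @ [t [f [p x]]]]]]]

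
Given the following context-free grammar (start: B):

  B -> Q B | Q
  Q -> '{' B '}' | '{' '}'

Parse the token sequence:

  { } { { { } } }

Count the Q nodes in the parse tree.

[B [Q { }] [B [Q { [B [Q { [B [Q { }]] }]] }]]]

4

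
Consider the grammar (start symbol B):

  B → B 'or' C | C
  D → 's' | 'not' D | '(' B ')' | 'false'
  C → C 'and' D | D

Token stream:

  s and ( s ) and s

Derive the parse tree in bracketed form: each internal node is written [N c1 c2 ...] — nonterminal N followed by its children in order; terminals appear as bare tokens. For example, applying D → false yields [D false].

[B [C [C [C [D s]] and [D ( [B [C [D s]]] )]] and [D s]]]

B
C
C and D
C and D and D
D and D and D
s and D and D
s and ( B ) and D
s and ( C ) and D
s and ( D ) and D
s and ( s ) and D
s and ( s ) and s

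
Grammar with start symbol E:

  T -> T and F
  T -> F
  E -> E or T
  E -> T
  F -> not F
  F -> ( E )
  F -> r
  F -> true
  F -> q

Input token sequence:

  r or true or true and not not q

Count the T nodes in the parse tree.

[E [E [E [T [F r]]] or [T [F true]]] or [T [T [F true]] and [F not [F not [F q]]]]]

4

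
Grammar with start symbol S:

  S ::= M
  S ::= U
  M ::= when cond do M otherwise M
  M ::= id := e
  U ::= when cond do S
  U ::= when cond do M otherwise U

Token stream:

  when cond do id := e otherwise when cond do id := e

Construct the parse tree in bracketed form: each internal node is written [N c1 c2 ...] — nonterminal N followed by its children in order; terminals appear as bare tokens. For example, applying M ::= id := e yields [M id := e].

[S [U when cond do [M id := e] otherwise [U when cond do [S [M id := e]]]]]

S
U
when cond do M otherwise U
when cond do id := e otherwise U
when cond do id := e otherwise when cond do S
when cond do id := e otherwise when cond do M
when cond do id := e otherwise when cond do id := e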